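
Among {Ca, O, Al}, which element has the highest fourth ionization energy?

The fourth ionization energy removes an electron from the +3 ion. For each element: Ca³⁺ is already 1 electron into the core; O³⁺ still has 3 valence electrons; Al³⁺ is the bare [Ne] core.
Usually core removal costs more than valence removal, but here the competition is close: a tightly held n=2 valence electron can cost more to remove than an n=3 core electron, so the actual values have to decide it.
Tabulated IE_4 (kJ/mol): Ca 6491, O 7469, Al 11577.
Putting it together, IE_4: Ca < O < Al.

Al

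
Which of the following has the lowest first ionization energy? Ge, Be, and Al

Al

Be is in period 2, group 2; Al is in period 3, group 13; Ge is in period 4, group 14.
Removing the outermost electron gets harder across a period and easier down a group.
A diagonal step moves right (one effect) and down (the opposite effect) at once.
Ge > Al: period and group pull opposite ways; the across-period shift dominates (762 vs 578 kJ/mol).
Be > Ge: the two effects oppose for this pair; the down-group effect wins (900 vs 762 kJ/mol).
Tabulated first ionization energy (kJ/mol): Be 900, Al 578, Ge 762.
The lowest first ionization energy among these belongs to Al.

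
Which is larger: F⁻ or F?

Forming F⁻ adds 1 electron to F. More electron–electron repulsion in the same shell, with unchanged nuclear charge, lets the cloud expand.
An anion is larger than its parent atom: F⁻ > F.

F⁻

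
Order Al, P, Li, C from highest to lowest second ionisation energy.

Li, C, P, Al

The second ionization energy removes an electron from the +1 ion. For each element: Al⁺ still has 2 valence electrons; P⁺ still has 4 valence electrons; Li⁺ is the bare [He] core; C⁺ still has 3 valence electrons.
Pulling an electron out of a noble-gas core costs far more than removing a remaining valence electron, so Li sits at the high end of IE_2.
Valence configurations: Al⁺ [Ne]3s², P⁺ [Ne]3s²3p², C⁺ [He]2s²2p¹.
The numbers (kJ/mol): Al 1817, P 1907, Li 7298, C 2353.
Overall IE_2 order: Al < P < C < Li.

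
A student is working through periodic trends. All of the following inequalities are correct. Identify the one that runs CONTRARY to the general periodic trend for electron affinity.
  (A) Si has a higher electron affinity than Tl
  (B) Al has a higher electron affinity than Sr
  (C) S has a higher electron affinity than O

(C)

The general trend: electron affinity increases across a period and decreases down a group.
(A) Si (period 3, group 14) vs Tl (period 6, group 13): the stated order agrees with the simple trend.
(B) Al (period 3, group 13) vs Sr (period 5, group 2): the stated order agrees with the simple trend.
(C) S (period 3, group 16) vs O (period 2, group 16): the stated order contradicts the simple trend.
The exception is (C): the compact 2p subshell of O repels the added electron more than S's larger 3p does.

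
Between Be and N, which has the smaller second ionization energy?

Be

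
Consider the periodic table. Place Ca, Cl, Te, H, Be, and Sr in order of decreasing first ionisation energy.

First ionization energy rises across a period (greater Z_eff holds electrons more tightly) and falls down a group (valence electrons are farther from the nucleus).
Here both period and group differ, so the two effects have to be weighed against each other.
Ca > Sr: Ca sits above Sr in group 2, so the down-group effect alone puts Ca higher.
Te > Ca: the two effects oppose for this pair; the across-period effect wins (869 vs 590 kJ/mol).
Be > Te: period and group pull opposite ways; the down-group shift dominates (900 vs 869 kJ/mol).
Cl > Be: period and group pull opposite ways; the across-period shift dominates (1251 vs 900 kJ/mol).
H > Cl: the two effects oppose for this pair; the down-group effect wins (1312 vs 1251 kJ/mol).
Approximate values (kJ/mol): H 1312, Be 900, Cl 1251, Ca 590, Sr 550, Te 869.
So from highest to lowest: H > Cl > Be > Te > Ca > Sr.

H, Cl, Be, Te, Ca, Sr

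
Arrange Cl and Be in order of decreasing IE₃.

Be > Cl

Consider each +2 ion: Cl²⁺ still has 5 valence electrons; Be²⁺ is the bare [He] core.
Breaking into a closed-shell core is much more expensive than removing a leftover valence electron — Be has the largest IE_3 here.
Approximate IE_3 values (kJ/mol): Cl 3822, Be 14849.
Hence IE_3: Cl < Be.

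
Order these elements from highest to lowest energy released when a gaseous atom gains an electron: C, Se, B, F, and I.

B is in period 2, group 13; C is in period 2, group 14; F is in period 2, group 17; Se is in period 4, group 16; I is in period 5, group 17.
Electron affinity generally becomes more exothermic across a period toward the halogens and less exothermic down a group.
These span different periods and groups, so the two trends combine.
C > B: C lies to the right of B in period 2, so the across-period effect alone puts C higher.
Se > C: the two effects oppose for this pair; the across-period effect wins (195 vs 122 kJ/mol).
I > Se: period and group pull opposite ways; the across-period shift dominates (295 vs 195 kJ/mol).
F > I: they share group 17; the group trend gives F the larger value.
Approximate values (kJ/mol): B 27, C 122, F 328, Se 195, I 295.
So from highest to lowest: F > I > Se > C > B.

F > I > Se > C > B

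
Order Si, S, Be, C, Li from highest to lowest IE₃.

IE_3 is the cost of taking one more electron from the +2 cation: Si²⁺ still has 2 valence electrons; S²⁺ still has 4 valence electrons; Be²⁺ is the bare [He] core; C²⁺ still has 2 valence electrons; Li²⁺ is already 1 electron into the core.
Breaking into a closed-shell core is much more expensive than removing a leftover valence electron — Li and Be have the largest IE_3 here.
Valence configurations: Si²⁺ [Ne]3s², S²⁺ [Ne]3s²3p², C²⁺ [He]2s².
Approximate IE_3 values (kJ/mol): Si 3232, S 3357, Be 14849, C 4620, Li 11815.
Overall IE_3 order: Si < S < C < Li < Be.

Be > Li > C > S > Si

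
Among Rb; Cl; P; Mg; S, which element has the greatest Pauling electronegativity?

Cl

Mg is in period 3, group 2; P is in period 3, group 15; S is in period 3, group 16; Cl is in period 3, group 17; Rb is in period 5, group 1.
Atoms toward the upper right of the periodic table pull bonding electrons most strongly.
Neither a single period nor a single group — weigh both effects.
Mg > Rb: both effects reinforce here, so Mg is clearly the higher of the two.
P > Mg: both are in period 3; the period trend gives P the larger value.
S > P: both are in period 3; the period trend gives S the larger value.
Cl > S: Cl lies to the right of S in period 3, so the across-period effect alone puts Cl higher.
Approximate values (Pauling): Mg 1.31, P 2.19, S 2.58, Cl 3.16, Rb 0.82.
The greatest Pauling electronegativity among these belongs to Cl.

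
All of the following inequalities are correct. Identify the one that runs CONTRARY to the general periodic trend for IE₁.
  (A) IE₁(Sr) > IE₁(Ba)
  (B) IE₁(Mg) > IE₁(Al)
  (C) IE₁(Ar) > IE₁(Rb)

(B)

The general trend: IE₁ increases across a period and decreases down a group.
(A) Sr (period 5, group 2) vs Ba (period 6, group 2): the stated order agrees with the simple trend.
(B) Mg (period 3, group 2) vs Al (period 3, group 13): the stated order contradicts the simple trend.
(C) Ar (period 3, group 18) vs Rb (period 5, group 1): the stated order agrees with the simple trend.
The exception is (B): Al's single 3p electron is easier to remove than one from Mg's filled 3s².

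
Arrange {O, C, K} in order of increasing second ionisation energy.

C, K, O

The second ionization energy removes an electron from the +1 ion. For each element: O⁺ still has 5 valence electrons; C⁺ still has 3 valence electrons; K⁺ is the bare [Ar] core.
Usually core removal costs more than valence removal, but here the competition is close: a tightly held n=2 valence electron can cost more to remove than an n=3 core electron, so the actual values have to decide it.
Valence configurations: O⁺ [He]2s²2p³, C⁺ [He]2s²2p¹.
Approximate IE_2 values (kJ/mol): O 3388, C 2353, K 3052.
So the second ionization energies run C < K < O.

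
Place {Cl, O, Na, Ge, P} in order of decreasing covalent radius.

Na > Ge > P > Cl > O

O is in period 2, group 16; Na is in period 3, group 1; P is in period 3, group 15; Cl is in period 3, group 17; Ge is in period 4, group 14.
Across a period the added protons contract the valence shell; down a group each new principal shell makes the atom larger.
Here both period and group differ, so the two effects have to be weighed against each other.
Cl > O: period and group pull opposite ways; the down-group shift dominates (99 vs 63 pm).
P > Cl: P lies to the left of Cl in period 3, so the across-period effect alone puts P larger.
Ge > P: relative to P, both the across-period and down-group shifts push Ge's atomic radius up.
Na > Ge: the two effects oppose for this pair; the across-period effect wins (155 vs 121 pm).
For reference (pm): O 63, Na 155, P 111, Cl 99, Ge 121.
So from largest to smallest: Na > Ge > P > Cl > O.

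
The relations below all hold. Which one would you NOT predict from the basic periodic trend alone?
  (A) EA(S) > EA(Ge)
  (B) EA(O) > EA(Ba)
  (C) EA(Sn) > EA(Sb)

(C)

The general trend: electron affinity increases across a period and decreases down a group.
(A) S (period 3, group 16) vs Ge (period 4, group 14): the stated order agrees with the simple trend.
(B) O (period 2, group 16) vs Ba (period 6, group 2): the stated order agrees with the simple trend.
(C) Sn (period 5, group 14) vs Sb (period 5, group 15): the stated order contradicts the simple trend.
The exception is (C): adding an electron to Sb's half-filled 5p³ is unfavourable, so Sn has the more exothermic EA.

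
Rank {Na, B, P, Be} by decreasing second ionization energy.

Na, B, P, Be

Consider each +1 ion: Na⁺ is the bare [Ne] core; B⁺ still has 2 valence electrons; P⁺ still has 4 valence electrons; Be⁺ still has 1 valence electron.
Pulling an electron out of a noble-gas core costs far more than removing a remaining valence electron, so Na sits at the high end of IE_2.
Valence configurations: B⁺ [He]2s², P⁺ [Ne]3s²3p², Be⁺ [He]2s¹.
The numbers (kJ/mol): Na 4562, B 2427, P 1907, Be 1757.
Hence IE_2: Be < P < B < Na.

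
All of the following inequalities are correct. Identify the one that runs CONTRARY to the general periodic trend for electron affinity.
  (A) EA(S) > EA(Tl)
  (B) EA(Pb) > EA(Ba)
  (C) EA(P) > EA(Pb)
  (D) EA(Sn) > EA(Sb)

The general trend: electron affinity increases across a period and decreases down a group.
(A) S (period 3, group 16) vs Tl (period 6, group 13): the stated order agrees with the simple trend.
(B) Pb (period 6, group 14) vs Ba (period 6, group 2): the stated order agrees with the simple trend.
(C) P (period 3, group 15) vs Pb (period 6, group 14): the stated order agrees with the simple trend.
(D) Sn (period 5, group 14) vs Sb (period 5, group 15): the stated order contradicts the simple trend.
The exception is (D): adding an electron to Sb's half-filled 5p³ is unfavourable, so Sn has the more exothermic EA.

(D)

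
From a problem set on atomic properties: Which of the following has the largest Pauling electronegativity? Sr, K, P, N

Electronegativity increases across a period and decreases down a group, tracking effective nuclear charge and atomic size.
These span different periods and groups, so the two trends combine.
Sr > K: period and group pull opposite ways; the across-period shift dominates (0.95 vs 0.82).
P > Sr: relative to Sr, both the across-period and down-group shifts push P's electronegativity up.
N > P: they share group 15; the group trend gives N the larger value.
Approximate values (Pauling): N 3.04, P 2.19, K 0.82, Sr 0.95.
The largest Pauling electronegativity among these belongs to N.

N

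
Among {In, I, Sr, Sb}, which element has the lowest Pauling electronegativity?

Electronegativity increases across a period and decreases down a group, tracking effective nuclear charge and atomic size.
All lie in period 5, so electronegativity increases left to right.
The lowest Pauling electronegativity among these belongs to Sr.

Sr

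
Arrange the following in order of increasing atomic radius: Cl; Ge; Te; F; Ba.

F is in period 2, group 17; Cl is in period 3, group 17; Ge is in period 4, group 14; Te is in period 5, group 16; Ba is in period 6, group 2.
Moving right in a period, electrons are added to the same shell under a stronger nuclear pull, so atoms get smaller; moving down, a new shell is opened and atoms get larger.
Here both period and group differ, so the two effects have to be weighed against each other.
Cl > F: they share group 17; the group trend gives Cl the larger value.
Ge > Cl: both effects reinforce here, so Ge is clearly the larger of the two.
Te > Ge: the two effects oppose for this pair; the down-group effect wins (136 vs 121 pm).
Ba > Te: both effects reinforce here, so Ba is clearly the larger of the two.
Approximate values (pm): F 64, Cl 99, Ge 121, Te 136, Ba 196.
So from smallest to largest: F < Cl < Ge < Te < Ba.

F, Cl, Ge, Te, Ba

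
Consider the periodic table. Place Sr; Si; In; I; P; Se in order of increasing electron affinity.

Sr < In < P < Si < Se < I

Si is in period 3, group 14; P is in period 3, group 15; Se is in period 4, group 16; Sr is in period 5, group 2; In is in period 5, group 13; I is in period 5, group 17.
EA tends to increase across a period and decrease down a group, though the pattern is less regular than for IE or radius.
These span different periods and groups, so the two trends combine.
In > Sr: both are in period 5; the period trend gives In the larger value.
P > In: relative to In, both the across-period and down-group shifts push P's electron affinity up.
Si > P: this pair runs against the simple trend — see the exception note.
Se > Si: period and group pull opposite ways; the across-period shift dominates (195 vs 134 kJ/mol).
I > Se: the two effects oppose for this pair; the across-period effect wins (295 vs 195 kJ/mol).
Note the exception: Si has a higher electron affinity than P, contrary to the simple trend — adding an electron to P's half-filled 3p³ is unfavourable, so Si (3p²) has the more exothermic EA.
For reference (kJ/mol): Si 134, P 72, Se 195, Sr 5, In 29, I 295.
So from lowest to highest: Sr < In < P < Si < Se < I.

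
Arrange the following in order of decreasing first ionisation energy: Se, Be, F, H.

H is in period 1, group 1; Be is in period 2, group 2; F is in period 2, group 17; Se is in period 4, group 16.
Across a period the outer electron is held more tightly (higher IE₁); down a group it sits in a higher shell, more shielded, and comes off more easily.
Neither a single period nor a single group — weigh both effects.
Se > Be: period and group pull opposite ways; the across-period shift dominates (941 vs 900 kJ/mol).
H > Se: period and group pull opposite ways; the down-group shift dominates (1312 vs 941 kJ/mol).
F > H: period and group pull opposite ways; the across-period shift dominates (1681 vs 1312 kJ/mol).
Approximate values (kJ/mol): H 1312, Be 900, F 1681, Se 941.
So from highest to lowest: F > H > Se > Be.

F > H > Se > Be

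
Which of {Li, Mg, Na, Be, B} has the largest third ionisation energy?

Be

IE_3 is the cost of taking one more electron from the +2 cation: Li²⁺ is already 1 electron into the core; Mg²⁺ is the bare [Ne] core; Na²⁺ is already 1 electron into the core; Be²⁺ is the bare [He] core; B²⁺ still has 1 valence electron.
Breaking into a closed-shell core is much more expensive than removing a leftover valence electron — Na, Mg, Li and Be have the largest IE_3 here.
Approximate IE_3 values (kJ/mol): Li 11815, Mg 7733, Na 6910, Be 14849, B 3660.
Hence IE_3: B < Na < Mg < Li < Be.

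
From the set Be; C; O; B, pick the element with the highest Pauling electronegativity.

Be is in period 2, group 2; B is in period 2, group 13; C is in period 2, group 14; O is in period 2, group 16.
EN rises left→right (higher Z_eff, smaller atoms) and falls top→bottom (larger, more shielded atoms).
All lie in period 2, so electronegativity increases left to right.
The highest Pauling electronegativity among these belongs to O.

O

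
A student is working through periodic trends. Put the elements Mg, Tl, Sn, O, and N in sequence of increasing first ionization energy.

Tl < Sn < Mg < O < N

N is in period 2, group 15; O is in period 2, group 16; Mg is in period 3, group 2; Sn is in period 5, group 14; Tl is in period 6, group 13.
Removing the outermost electron gets harder across a period and easier down a group.
These span different periods and groups, so the two trends combine.
Sn > Tl: relative to Tl, both the across-period and down-group shifts push Sn's first ionization energy up.
Mg > Sn: period and group pull opposite ways; the down-group shift dominates (738 vs 709 kJ/mol).
O > Mg: both effects reinforce here, so O is clearly the higher of the two.
N > O: this pair runs against the simple trend — see the exception note.
Note the exception: N has a higher first ionization energy than O, contrary to the simple trend — pairing an electron in O's 2p⁴ costs repulsion energy, so O ionizes more easily than half-filled N (2p³).
Approximate values (kJ/mol): N 1402, O 1314, Mg 738, Sn 709, Tl 589.
So from lowest to highest: Tl < Sn < Mg < O < N.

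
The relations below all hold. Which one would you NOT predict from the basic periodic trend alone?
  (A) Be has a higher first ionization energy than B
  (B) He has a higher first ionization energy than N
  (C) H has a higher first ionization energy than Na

(A)

The general trend: first ionization energy increases across a period and decreases down a group.
(A) Be (period 2, group 2) vs B (period 2, group 13): the stated order contradicts the simple trend.
(B) He (period 1, group 18) vs N (period 2, group 15): the stated order agrees with the simple trend.
(C) H (period 1, group 1) vs Na (period 3, group 1): the stated order agrees with the simple trend.
The exception is (A): removing B's lone 2p electron is easier than breaking Be's filled 2s².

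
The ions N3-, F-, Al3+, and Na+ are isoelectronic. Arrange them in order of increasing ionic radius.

Al3+, Na+, F-, N3-

All of these have 10 electrons, so size is governed by nuclear charge alone: the more protons, the stronger the pull on the same electron cloud, and the smaller the ion.
Nuclear charges: Al3+ (Z=13), Na+ (Z=11), F- (Z=9), N3- (Z=7).
Smallest to largest: Al3+ < Na+ < F- < N3-.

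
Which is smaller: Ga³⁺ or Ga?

Forming Ga³⁺ removes 3 electrons from Ga. Fewer electrons for the same nuclear charge means less shielding and a higher Z_eff on the remaining electrons, and for main-group metals the entire outer shell is lost.
A cation is smaller than its parent atom: Ga³⁺ < Ga.

Ga³⁺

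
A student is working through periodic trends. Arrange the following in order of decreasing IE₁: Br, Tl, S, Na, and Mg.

Na is in period 3, group 1; Mg is in period 3, group 2; S is in period 3, group 16; Br is in period 4, group 17; Tl is in period 6, group 13.
IE₁ increases left→right with effective nuclear charge and decreases top→bottom as the valence shell moves farther out.
Neither a single period nor a single group — weigh both effects.
Tl > Na: period and group pull opposite ways; the across-period shift dominates (589 vs 496 kJ/mol).
Mg > Tl: the two effects oppose for this pair; the down-group effect wins (738 vs 589 kJ/mol).
S > Mg: S lies to the right of Mg in period 3, so the across-period effect alone puts S higher.
Br > S: period and group pull opposite ways; the across-period shift dominates (1140 vs 1000 kJ/mol).
Tabulated first ionization energy (kJ/mol): Na 496, Mg 738, S 1000, Br 1140, Tl 589.
So from highest to lowest: Br > S > Mg > Tl > Na.

Br > S > Mg > Tl > Na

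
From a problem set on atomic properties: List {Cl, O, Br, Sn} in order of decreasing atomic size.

O is in period 2, group 16; Cl is in period 3, group 17; Br is in period 4, group 17; Sn is in period 5, group 14.
Across a period the added protons contract the valence shell; down a group each new principal shell makes the atom larger.
Here both period and group differ, so the two effects have to be weighed against each other.
Cl > O: the two effects oppose for this pair; the down-group effect wins (99 vs 63 pm).
Br > Cl: they share group 17; the group trend gives Br the larger value.
Sn > Br: both effects reinforce here, so Sn is clearly the larger of the two.
Tabulated atomic radius (pm): O 63, Cl 99, Br 114, Sn 140.
So from largest to smallest: Sn > Br > Cl > O.

Sn, Br, Cl, O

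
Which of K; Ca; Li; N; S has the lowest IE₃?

S

IE_3 is the cost of taking one more electron from the +2 cation: K²⁺ is already 1 electron into the core; Ca²⁺ is the bare [Ar] core; Li²⁺ is already 1 electron into the core; N²⁺ still has 3 valence electrons; S²⁺ still has 4 valence electrons.
Usually core removal costs more than valence removal, but here the competition is close: a tightly held n=2 valence electron can cost more to remove than an n=3 core electron, so the actual values have to decide it.
Valence configurations: N²⁺ [He]2s²2p¹, S²⁺ [Ne]3s²3p².
The numbers (kJ/mol): K 4420, Ca 4912, Li 11815, N 4578, S 3357.
Overall IE_3 order: S < K < N < Ca < Li.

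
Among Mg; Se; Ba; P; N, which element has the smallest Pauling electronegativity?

EN rises left→right (higher Z_eff, smaller atoms) and falls top→bottom (larger, more shielded atoms).
Neither a single period nor a single group — weigh both effects.
Mg > Ba: they share group 2; the group trend gives Mg the larger value.
P > Mg: both are in period 3; the period trend gives P the larger value.
Se > P: period and group pull opposite ways; the across-period shift dominates (2.55 vs 2.19).
N > Se: period and group pull opposite ways; the down-group shift dominates (3.04 vs 2.55).
Approximate values (Pauling): N 3.04, Mg 1.31, P 2.19, Se 2.55, Ba 0.89.
The smallest Pauling electronegativity among these belongs to Ba.

Ba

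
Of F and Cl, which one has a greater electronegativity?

F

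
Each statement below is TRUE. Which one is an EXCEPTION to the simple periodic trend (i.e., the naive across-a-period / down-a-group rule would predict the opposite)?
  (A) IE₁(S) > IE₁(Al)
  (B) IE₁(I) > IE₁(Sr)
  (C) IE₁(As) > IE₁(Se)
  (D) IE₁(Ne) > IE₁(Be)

The general trend: first ionization energy increases across a period and decreases down a group.
(A) S (period 3, group 16) vs Al (period 3, group 13): the stated order agrees with the simple trend.
(B) I (period 5, group 17) vs Sr (period 5, group 2): the stated order agrees with the simple trend.
(C) As (period 4, group 15) vs Se (period 4, group 16): the stated order contradicts the simple trend.
(D) Ne (period 2, group 18) vs Be (period 2, group 2): the stated order agrees with the simple trend.
The exception is (C): Se (4p⁴) ionizes more easily than half-filled As (4p³).

(C)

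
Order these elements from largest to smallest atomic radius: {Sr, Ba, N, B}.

Radius decreases left→right (rising Z_eff, same n) and increases top→bottom (higher n).
Here both period and group differ, so the two effects have to be weighed against each other.
B > N: B lies to the left of N in period 2, so the across-period effect alone puts B larger.
Sr > B: both effects reinforce here, so Sr is clearly the larger of the two.
Ba > Sr: Ba sits below Sr in group 2, so the down-group effect alone puts Ba larger.
For reference (pm): B 85, N 71, Sr 185, Ba 196.
So from largest to smallest: Ba > Sr > B > N.

Ba > Sr > B > N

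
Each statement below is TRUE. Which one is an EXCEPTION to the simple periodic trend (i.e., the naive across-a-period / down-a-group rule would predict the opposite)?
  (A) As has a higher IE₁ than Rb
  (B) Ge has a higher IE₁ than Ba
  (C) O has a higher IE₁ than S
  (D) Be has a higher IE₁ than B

(D)

The general trend: IE₁ increases across a period and decreases down a group.
(A) As (period 4, group 15) vs Rb (period 5, group 1): the stated order agrees with the simple trend.
(B) Ge (period 4, group 14) vs Ba (period 6, group 2): the stated order agrees with the simple trend.
(C) O (period 2, group 16) vs S (period 3, group 16): the stated order agrees with the simple trend.
(D) Be (period 2, group 2) vs B (period 2, group 13): the stated order contradicts the simple trend.
The exception is (D): removing B's lone 2p electron is easier than breaking Be's filled 2s².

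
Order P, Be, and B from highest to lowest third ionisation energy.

Consider each +2 ion: P²⁺ still has 3 valence electrons; Be²⁺ is the bare [He] core; B²⁺ still has 1 valence electron.
Core electrons are held far more tightly than valence electrons, so Be tops the IE_3 order.
Valence configurations: P²⁺ [Ne]3s²3p¹, B²⁺ [He]2s¹.
The numbers (kJ/mol): P 2914, Be 14849, B 3660.
Hence IE_3: P < B < Be.

Be, B, P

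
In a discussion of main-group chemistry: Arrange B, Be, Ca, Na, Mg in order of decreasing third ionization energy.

After 2 electrons have been removed, what remains? B²⁺ still has 1 valence electron; Be²⁺ is the bare [He] core; Ca²⁺ is the bare [Ar] core; Na²⁺ is already 1 electron into the core; Mg²⁺ is the bare [Ne] core.
Core electrons are held far more tightly than valence electrons, so Ca, Na, Mg and Be top the IE_3 order.
Tabulated IE_3 (kJ/mol): B 3660, Be 14849, Ca 4912, Na 6910, Mg 7733.
Hence IE_3: B < Ca < Na < Mg < Be.

Be > Mg > Na > Ca > B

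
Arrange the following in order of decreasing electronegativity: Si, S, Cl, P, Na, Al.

Na is in period 3, group 1; Al is in period 3, group 13; Si is in period 3, group 14; P is in period 3, group 15; S is in period 3, group 16; Cl is in period 3, group 17.
EN rises left→right (higher Z_eff, smaller atoms) and falls top→bottom (larger, more shielded atoms).
All lie in period 3, so electronegativity increases left to right.
So from highest to lowest: Cl > S > P > Si > Al > Na.

Cl, S, P, Si, Al, Na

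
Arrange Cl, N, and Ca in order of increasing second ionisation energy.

IE_2 is the cost of taking one more electron from the +1 cation: Cl⁺ still has 6 valence electrons; N⁺ still has 4 valence electrons; Ca⁺ still has 1 valence electron.
All are still removing valence electrons, so compare the +1 ions as you would atoms: IE_2 generally rises across a period (higher Z_eff) and falls down a group (larger shell), subject to the usual subshell exceptions.
Valence configurations: Cl⁺ [Ne]3s²3p⁴, N⁺ [He]2s²2p², Ca⁺ [Ar]4s¹.
The numbers (kJ/mol): Cl 2298, N 2856, Ca 1145.
So the second ionization energies run Ca < Cl < N.

Ca < Cl < N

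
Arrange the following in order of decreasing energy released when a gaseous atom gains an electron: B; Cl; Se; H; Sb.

H is in period 1, group 1; B is in period 2, group 13; Cl is in period 3, group 17; Se is in period 4, group 16; Sb is in period 5, group 15.
Atoms with high Z_eff and room in the valence shell (especially the halogens) have the most exothermic electron affinities.
Here both period and group differ, so the two effects have to be weighed against each other.
H > B: period and group pull opposite ways; the down-group shift dominates (73 vs 27 kJ/mol).
Sb > H: the two effects oppose for this pair; the across-period effect wins (103 vs 73 kJ/mol).
Se > Sb: both effects reinforce here, so Se is clearly the higher of the two.
Cl > Se: relative to Se, both the across-period and down-group shifts push Cl's electron affinity up.
Approximate values (kJ/mol): H 73, B 27, Cl 349, Se 195, Sb 103.
So from highest to lowest: Cl > Se > Sb > H > B.

Cl, Se, Sb, H, B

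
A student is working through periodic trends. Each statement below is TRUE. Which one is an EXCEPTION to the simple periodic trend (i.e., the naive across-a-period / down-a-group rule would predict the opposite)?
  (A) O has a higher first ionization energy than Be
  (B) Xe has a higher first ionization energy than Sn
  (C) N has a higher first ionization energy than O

The general trend: first ionization energy increases across a period and decreases down a group.
(A) O (period 2, group 16) vs Be (period 2, group 2): the stated order agrees with the simple trend.
(B) Xe (period 5, group 18) vs Sn (period 5, group 14): the stated order agrees with the simple trend.
(C) N (period 2, group 15) vs O (period 2, group 16): the stated order contradicts the simple trend.
The exception is (C): pairing an electron in O's 2p⁴ costs repulsion energy, so O ionizes more easily than half-filled N (2p³).

(C)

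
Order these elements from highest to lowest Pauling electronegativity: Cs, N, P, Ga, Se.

N > Se > P > Ga > Cs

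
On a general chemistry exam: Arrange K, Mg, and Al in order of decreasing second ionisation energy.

K > Al > Mg

Consider each +1 ion: K⁺ is the bare [Ar] core; Mg⁺ still has 1 valence electron; Al⁺ still has 2 valence electrons.
Breaking into a closed-shell core is much more expensive than removing a leftover valence electron — K has the largest IE_2 here.
Valence configurations: Mg⁺ [Ne]3s¹, Al⁺ [Ne]3s².
The numbers (kJ/mol): K 3052, Mg 1451, Al 1817.
Putting it together, IE_2: Mg < Al < K.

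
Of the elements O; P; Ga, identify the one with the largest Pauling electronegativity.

O is in period 2, group 16; P is in period 3, group 15; Ga is in period 4, group 13.
Atoms toward the upper right of the periodic table pull bonding electrons most strongly.
These span different periods and groups, so the two trends combine.
P > Ga: both effects reinforce here, so P is clearly the higher of the two.
O > P: relative to P, both the across-period and down-group shifts push O's electronegativity up.
Approximate values (Pauling): O 3.44, P 2.19, Ga 1.81.
The largest Pauling electronegativity among these belongs to O.

O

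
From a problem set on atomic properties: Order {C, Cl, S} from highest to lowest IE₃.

IE_3 is the cost of taking one more electron from the +2 cation: C²⁺ still has 2 valence electrons; Cl²⁺ still has 5 valence electrons; S²⁺ still has 4 valence electrons.
All are still removing valence electrons, so compare the +2 ions as you would atoms: IE_3 generally rises across a period (higher Z_eff) and falls down a group (larger shell), subject to the usual subshell exceptions.
Valence configurations: C²⁺ [He]2s², Cl²⁺ [Ne]3s²3p³, S²⁺ [Ne]3s²3p².
Tabulated IE_3 (kJ/mol): C 4620, Cl 3822, S 3357.
So the third ionization energies run S < Cl < C.

C > Cl > S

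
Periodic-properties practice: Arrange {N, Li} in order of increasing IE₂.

N < Li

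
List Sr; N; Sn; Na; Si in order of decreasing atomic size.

N is in period 2, group 15; Na is in period 3, group 1; Si is in period 3, group 14; Sr is in period 5, group 2; Sn is in period 5, group 14.
Radius decreases left→right (rising Z_eff, same n) and increases top→bottom (higher n).
These span different periods and groups, so the two trends combine.
Si > N: both effects reinforce here, so Si is clearly the larger of the two.
Sn > Si: Sn sits below Si in group 14, so the down-group effect alone puts Sn larger.
Na > Sn: period and group pull opposite ways; the across-period shift dominates (155 vs 140 pm).
Sr > Na: period and group pull opposite ways; the down-group shift dominates (185 vs 155 pm).
Tabulated atomic radius (pm): N 71, Na 155, Si 116, Sr 185, Sn 140.
So from largest to smallest: Sr > Na > Sn > Si > N.

Sr > Na > Sn > Si > N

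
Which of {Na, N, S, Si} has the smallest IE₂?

Si

Consider each +1 ion: Na⁺ is the bare [Ne] core; N⁺ still has 4 valence electrons; S⁺ still has 5 valence electrons; Si⁺ still has 3 valence electrons.
Pulling an electron out of a noble-gas core costs far more than removing a remaining valence electron, so Na sits at the high end of IE_2.
Valence configurations: N⁺ [He]2s²2p², S⁺ [Ne]3s²3p³, Si⁺ [Ne]3s²3p¹.
Approximate IE_2 values (kJ/mol): Na 4562, N 2856, S 2252, Si 1577.
Putting it together, IE_2: Si < S < N < Na.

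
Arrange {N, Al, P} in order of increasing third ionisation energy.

Consider each +2 ion: N²⁺ still has 3 valence electrons; Al²⁺ still has 1 valence electron; P²⁺ still has 3 valence electrons.
All are still removing valence electrons, so compare the +2 ions as you would atoms: IE_3 generally rises across a period (higher Z_eff) and falls down a group (larger shell), subject to the usual subshell exceptions.
Valence configurations: N²⁺ [He]2s²2p¹, Al²⁺ [Ne]3s¹, P²⁺ [Ne]3s²3p¹.
The numbers (kJ/mol): N 4578, Al 2745, P 2914.
So the third ionization energies run Al < P < N.

Al < P < N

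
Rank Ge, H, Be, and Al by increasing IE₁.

Al, Ge, Be, H

H is in period 1, group 1; Be is in period 2, group 2; Al is in period 3, group 13; Ge is in period 4, group 14.
First ionization energy rises across a period (greater Z_eff holds electrons more tightly) and falls down a group (valence electrons are farther from the nucleus).
A diagonal step moves right (one effect) and down (the opposite effect) at once.
Ge > Al: the two effects oppose for this pair; the across-period effect wins (762 vs 578 kJ/mol).
Be > Ge: the two effects oppose for this pair; the down-group effect wins (900 vs 762 kJ/mol).
H > Be: period and group pull opposite ways; the down-group shift dominates (1312 vs 900 kJ/mol).
Approximate values (kJ/mol): H 1312, Be 900, Al 578, Ge 762.
So from lowest to highest: Al < Ge < Be < H.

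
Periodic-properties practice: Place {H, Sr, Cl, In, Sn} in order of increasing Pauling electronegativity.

Sr < In < Sn < H < Cl

H is in period 1, group 1; Cl is in period 3, group 17; Sr is in period 5, group 2; In is in period 5, group 13; Sn is in period 5, group 14.
Smaller atoms with higher effective nuclear charge are more electronegative.
Neither a single period nor a single group — weigh both effects.
In > Sr: In lies to the right of Sr in period 5, so the across-period effect alone puts In higher.
Sn > In: both are in period 5; the period trend gives Sn the larger value.
H > Sn: the two effects oppose for this pair; the down-group effect wins (2.20 vs 1.96).
Cl > H: the two effects oppose for this pair; the across-period effect wins (3.16 vs 2.20).
For reference (Pauling): H 2.20, Cl 3.16, Sr 0.95, In 1.78, Sn 1.96.
So from lowest to highest: Sr < In < Sn < H < Cl.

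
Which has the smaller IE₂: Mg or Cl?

Mg

IE_2 is the cost of taking one more electron from the +1 cation: Mg⁺ still has 1 valence electron; Cl⁺ still has 6 valence electrons.
All are still removing valence electrons, so compare the +1 ions as you would atoms: IE_2 generally rises across a period (higher Z_eff) and falls down a group (larger shell), subject to the usual subshell exceptions.
Valence configurations: Mg⁺ [Ne]3s¹, Cl⁺ [Ne]3s²3p⁴.
The numbers (kJ/mol): Mg 1451, Cl 2298.
Overall IE_2 order: Mg < Cl.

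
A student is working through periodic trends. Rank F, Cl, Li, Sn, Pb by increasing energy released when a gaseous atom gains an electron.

Pb < Li < Sn < F < Cl

Li is in period 2, group 1; F is in period 2, group 17; Cl is in period 3, group 17; Sn is in period 5, group 14; Pb is in period 6, group 14.
Adding an electron releases more energy for atoms nearer the top right (short of the noble gases).
These span different periods and groups, so the two trends combine.
Li > Pb: period and group pull opposite ways; the down-group shift dominates (60 vs 35 kJ/mol).
Sn > Li: the two effects oppose for this pair; the across-period effect wins (107 vs 60 kJ/mol).
F > Sn: relative to Sn, both the across-period and down-group shifts push F's electron affinity up.
Cl > F: this pair runs against the simple trend — see the exception note.
Note the exception: Cl has a higher electron affinity than F, contrary to the simple trend — F's small 2p subshell makes the incoming electron feel strong e⁻–e⁻ repulsion, so Cl actually releases more energy on gaining an electron.
Tabulated electron affinity (kJ/mol): Li 60, F 328, Cl 349, Sn 107, Pb 35.
So from lowest to highest: Pb < Li < Sn < F < Cl.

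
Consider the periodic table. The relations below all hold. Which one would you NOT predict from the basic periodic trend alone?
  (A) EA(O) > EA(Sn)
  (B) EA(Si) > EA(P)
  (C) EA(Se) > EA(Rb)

(B)

The general trend: electron affinity increases across a period and decreases down a group.
(A) O (period 2, group 16) vs Sn (period 5, group 14): the stated order agrees with the simple trend.
(B) Si (period 3, group 14) vs P (period 3, group 15): the stated order contradicts the simple trend.
(C) Se (period 4, group 16) vs Rb (period 5, group 1): the stated order agrees with the simple trend.
The exception is (B): adding an electron to P's half-filled 3p³ is unfavourable, so Si (3p²) has the more exothermic EA.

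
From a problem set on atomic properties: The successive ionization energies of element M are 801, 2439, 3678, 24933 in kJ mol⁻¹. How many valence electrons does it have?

Look for the largest jump between consecutive ionization energies: IE4/IE3 ≈ 6.8, far larger than any earlier ratio.
That jump marks the point where a core electron is being removed. So the atom has 3 valence electrons.

3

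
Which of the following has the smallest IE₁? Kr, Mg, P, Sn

Sn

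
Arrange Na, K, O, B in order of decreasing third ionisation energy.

After 2 electrons have been removed, what remains? Na²⁺ is already 1 electron into the core; K²⁺ is already 1 electron into the core; O²⁺ still has 4 valence electrons; B²⁺ still has 1 valence electron.
Usually core removal costs more than valence removal, but here the competition is close: a tightly held n=2 valence electron can cost more to remove than an n=3 core electron, so the actual values have to decide it.
Valence configurations: O²⁺ [He]2s²2p², B²⁺ [He]2s¹.
The numbers (kJ/mol): Na 6910, K 4420, O 5300, B 3660.
So the third ionization energies run B < K < O < Na.

Na > O > K > B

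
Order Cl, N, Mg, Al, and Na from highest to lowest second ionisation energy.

Na, N, Cl, Al, Mg

After 1 electron has been removed, what remains? Cl⁺ still has 6 valence electrons; N⁺ still has 4 valence electrons; Mg⁺ still has 1 valence electron; Al⁺ still has 2 valence electrons; Na⁺ is the bare [Ne] core.
Core electrons are held far more tightly than valence electrons, so Na tops the IE_2 order.
Valence configurations: Cl⁺ [Ne]3s²3p⁴, N⁺ [He]2s²2p², Mg⁺ [Ne]3s¹, Al⁺ [Ne]3s².
Approximate IE_2 values (kJ/mol): Cl 2298, N 2856, Mg 1451, Al 1817, Na 4562.
So the second ionization energies run Mg < Al < Cl < N < Na.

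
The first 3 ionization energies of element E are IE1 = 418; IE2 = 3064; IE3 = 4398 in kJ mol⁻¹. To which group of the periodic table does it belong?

Group 1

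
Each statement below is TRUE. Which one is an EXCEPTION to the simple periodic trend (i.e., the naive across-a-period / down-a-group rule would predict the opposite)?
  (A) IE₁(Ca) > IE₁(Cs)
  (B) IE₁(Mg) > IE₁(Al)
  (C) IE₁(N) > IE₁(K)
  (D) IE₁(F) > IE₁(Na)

(B)

The general trend: IE₁ increases across a period and decreases down a group.
(A) Ca (period 4, group 2) vs Cs (period 6, group 1): the stated order agrees with the simple trend.
(B) Mg (period 3, group 2) vs Al (period 3, group 13): the stated order contradicts the simple trend.
(C) N (period 2, group 15) vs K (period 4, group 1): the stated order agrees with the simple trend.
(D) F (period 2, group 17) vs Na (period 3, group 1): the stated order agrees with the simple trend.
The exception is (B): Al's single 3p electron is easier to remove than one from Mg's filled 3s².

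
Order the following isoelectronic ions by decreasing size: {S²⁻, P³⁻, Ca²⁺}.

All of these have 18 electrons, so size is governed by nuclear charge alone: the more protons, the stronger the pull on the same electron cloud, and the smaller the ion.
Nuclear charges: Ca²⁺ (Z=20), S²⁻ (Z=16), P³⁻ (Z=15).
Largest to smallest: P³⁻ > S²⁻ > Ca²⁺.

P³⁻, S²⁻, Ca²⁺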